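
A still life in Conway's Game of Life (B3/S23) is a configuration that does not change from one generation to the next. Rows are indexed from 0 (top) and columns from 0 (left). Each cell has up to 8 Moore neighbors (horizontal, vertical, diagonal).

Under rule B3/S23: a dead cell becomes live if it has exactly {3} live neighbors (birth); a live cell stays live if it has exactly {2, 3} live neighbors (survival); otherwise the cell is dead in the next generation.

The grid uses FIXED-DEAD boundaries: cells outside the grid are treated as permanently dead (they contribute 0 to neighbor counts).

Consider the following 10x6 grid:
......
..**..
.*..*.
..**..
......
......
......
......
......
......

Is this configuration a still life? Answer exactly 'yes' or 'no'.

Compute generation 1 and compare to generation 0 (given above):
Generation 1:
......
..**..
.*..*.
..**..
......
......
......
......
......
......
The grids are IDENTICAL -> still life.

Answer: yes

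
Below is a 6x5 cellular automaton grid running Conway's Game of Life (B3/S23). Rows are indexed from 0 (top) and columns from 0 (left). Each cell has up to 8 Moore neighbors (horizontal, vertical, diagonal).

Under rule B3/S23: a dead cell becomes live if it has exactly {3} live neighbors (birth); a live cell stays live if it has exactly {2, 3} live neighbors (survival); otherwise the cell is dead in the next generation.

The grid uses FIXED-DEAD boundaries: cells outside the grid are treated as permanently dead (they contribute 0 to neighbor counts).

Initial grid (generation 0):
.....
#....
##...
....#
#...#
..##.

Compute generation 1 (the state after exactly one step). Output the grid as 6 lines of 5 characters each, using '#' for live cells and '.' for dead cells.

Answer: .....
##...
##...
##...
....#
...#.

Derivation:
Simulating step by step:
Generation 0 (given above): 8 live cells
Generation 1: 8 live cells
(generation 1 grid is the final answer)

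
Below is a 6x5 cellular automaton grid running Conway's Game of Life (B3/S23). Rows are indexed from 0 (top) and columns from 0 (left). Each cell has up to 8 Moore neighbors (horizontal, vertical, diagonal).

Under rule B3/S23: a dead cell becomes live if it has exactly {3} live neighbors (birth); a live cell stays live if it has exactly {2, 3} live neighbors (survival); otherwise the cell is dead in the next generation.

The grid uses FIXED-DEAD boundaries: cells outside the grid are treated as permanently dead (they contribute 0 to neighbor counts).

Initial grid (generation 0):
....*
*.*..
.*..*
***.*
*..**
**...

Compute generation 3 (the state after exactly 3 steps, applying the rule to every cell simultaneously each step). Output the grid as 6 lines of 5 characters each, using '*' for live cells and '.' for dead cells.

Answer: .....
..*..
..**.
....*
...**
...*.

Derivation:
Simulating step by step:
Generation 0 (given above): 14 live cells
Generation 1: 9 live cells
.....
.*.*.
.....
*.*.*
...**
**...
Generation 2: 8 live cells
.....
.....
.***.
....*
*.***
.....
Generation 3: 7 live cells
(generation 3 grid is the final answer)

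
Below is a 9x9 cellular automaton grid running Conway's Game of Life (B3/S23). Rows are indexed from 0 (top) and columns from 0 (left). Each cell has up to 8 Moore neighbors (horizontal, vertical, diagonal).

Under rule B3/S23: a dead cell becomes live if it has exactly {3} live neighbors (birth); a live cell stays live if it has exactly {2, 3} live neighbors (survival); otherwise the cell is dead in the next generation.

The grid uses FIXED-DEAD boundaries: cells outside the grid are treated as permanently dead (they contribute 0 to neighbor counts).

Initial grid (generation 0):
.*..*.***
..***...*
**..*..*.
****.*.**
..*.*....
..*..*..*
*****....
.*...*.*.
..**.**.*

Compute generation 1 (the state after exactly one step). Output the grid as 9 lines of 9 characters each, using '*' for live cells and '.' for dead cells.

Simulating step by step:
Generation 0 (given above): 38 live cells
Generation 1: 38 live cells
(generation 1 grid is the final answer)

Answer: ..*.**.**
*.*.*.*.*
*....***.
*....****
....*****
.....*...
*..****..
*....*.*.
..*.****.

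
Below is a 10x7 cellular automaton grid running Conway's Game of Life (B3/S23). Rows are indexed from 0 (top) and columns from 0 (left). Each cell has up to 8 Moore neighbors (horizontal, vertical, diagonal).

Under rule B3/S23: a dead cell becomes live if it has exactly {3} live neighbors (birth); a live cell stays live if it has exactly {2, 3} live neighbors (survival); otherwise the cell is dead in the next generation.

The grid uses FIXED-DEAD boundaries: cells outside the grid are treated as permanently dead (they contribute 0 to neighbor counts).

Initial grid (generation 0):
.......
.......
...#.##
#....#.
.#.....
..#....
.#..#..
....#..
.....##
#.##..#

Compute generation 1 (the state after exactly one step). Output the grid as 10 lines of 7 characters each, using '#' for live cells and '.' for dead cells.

Answer: .......
.......
....###
....###
.#.....
.##....
...#...
....#..
...####
.....##

Derivation:
Simulating step by step:
Generation 0 (given above): 16 live cells
Generation 1: 17 live cells
(generation 1 grid is the final answer)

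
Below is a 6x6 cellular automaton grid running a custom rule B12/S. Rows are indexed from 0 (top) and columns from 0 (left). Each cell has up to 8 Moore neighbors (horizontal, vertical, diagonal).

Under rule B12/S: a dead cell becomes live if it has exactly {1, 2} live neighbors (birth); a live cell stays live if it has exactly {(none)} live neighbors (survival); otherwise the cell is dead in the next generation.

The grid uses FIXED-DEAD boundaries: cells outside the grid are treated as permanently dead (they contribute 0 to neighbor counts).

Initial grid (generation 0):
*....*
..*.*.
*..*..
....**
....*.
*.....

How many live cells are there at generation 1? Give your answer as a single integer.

Answer: 18

Derivation:
Simulating step by step:
Generation 0 (given above): 10 live cells
Generation 1: 18 live cells
.****.
*....*
.**...
***...
**.*..
.*.***
Population at generation 1: 18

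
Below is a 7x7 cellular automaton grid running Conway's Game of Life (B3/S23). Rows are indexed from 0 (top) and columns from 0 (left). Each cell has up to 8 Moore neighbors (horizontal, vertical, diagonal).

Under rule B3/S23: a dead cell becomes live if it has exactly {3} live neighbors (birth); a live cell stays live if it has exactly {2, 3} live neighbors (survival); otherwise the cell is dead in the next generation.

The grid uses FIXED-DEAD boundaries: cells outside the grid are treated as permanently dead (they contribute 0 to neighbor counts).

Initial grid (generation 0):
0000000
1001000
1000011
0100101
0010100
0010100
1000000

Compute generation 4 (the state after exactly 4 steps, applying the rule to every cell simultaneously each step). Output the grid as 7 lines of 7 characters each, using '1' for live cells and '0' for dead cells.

Answer: 0011100
0100010
0100001
1000101
1010000
1010000
0100000

Derivation:
Simulating step by step:
Generation 0 (given above): 13 live cells
Generation 1: 13 live cells
0000000
0000000
1100111
0101101
0110100
0100000
0000000
Generation 2: 14 live cells
0000000
0000010
1111101
0000001
1100110
0110000
0000000
Generation 3: 18 live cells
0000000
0111110
0111101
0000001
1110010
1110000
0000000
Generation 4: 15 live cells
(generation 4 grid is the final answer)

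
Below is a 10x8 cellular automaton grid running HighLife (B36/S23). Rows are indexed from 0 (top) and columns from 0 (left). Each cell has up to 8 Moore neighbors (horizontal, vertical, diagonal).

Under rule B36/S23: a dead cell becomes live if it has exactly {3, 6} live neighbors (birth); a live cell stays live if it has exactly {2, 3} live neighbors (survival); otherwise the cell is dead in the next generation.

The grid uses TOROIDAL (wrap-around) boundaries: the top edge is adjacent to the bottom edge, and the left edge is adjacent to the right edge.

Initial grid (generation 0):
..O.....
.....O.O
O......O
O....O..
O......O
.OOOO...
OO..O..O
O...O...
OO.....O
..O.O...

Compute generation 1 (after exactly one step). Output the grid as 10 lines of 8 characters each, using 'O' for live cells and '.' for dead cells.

Answer: ...O....
O.....OO
O......O
.O....O.
O.OOO..O
O.OOO...
....OO.O
........
OO.O...O
O.OO....

Derivation:
Simulating step by step:
Generation 0 (given above): 24 live cells
Generation 1: 27 live cells
(generation 1 grid is the final answer)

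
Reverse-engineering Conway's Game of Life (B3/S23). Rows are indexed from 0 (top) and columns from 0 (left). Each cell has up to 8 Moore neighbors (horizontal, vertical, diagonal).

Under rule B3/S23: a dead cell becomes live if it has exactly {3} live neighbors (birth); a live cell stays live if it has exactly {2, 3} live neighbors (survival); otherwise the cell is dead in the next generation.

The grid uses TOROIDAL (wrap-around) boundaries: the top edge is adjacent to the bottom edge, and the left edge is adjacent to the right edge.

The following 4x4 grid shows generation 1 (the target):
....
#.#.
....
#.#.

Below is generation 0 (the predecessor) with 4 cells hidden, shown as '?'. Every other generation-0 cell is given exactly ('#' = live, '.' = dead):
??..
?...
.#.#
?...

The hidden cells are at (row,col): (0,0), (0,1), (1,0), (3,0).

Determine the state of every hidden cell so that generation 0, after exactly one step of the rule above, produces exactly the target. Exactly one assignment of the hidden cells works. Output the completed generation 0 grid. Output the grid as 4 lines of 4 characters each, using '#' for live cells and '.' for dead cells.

Answer: .#..
....
.#.#
....

Derivation:
Hidden generation-0 cells (in order): (0,0), (0,1), (1,0), (3,0).
A hidden cell only influences target cells in its own 3x3 neighborhood. Try each of the 2^4 = 16 assignments, step the completed generation 0 forward once under B3/S23, and compare with the target:
  (0,0)=. (0,1)=. (1,0)=. (3,0)=. -> step gives (1,0)='.' but target has '#' -> reject
  (0,0)=. (0,1)=. (1,0)=. (3,0)=# -> step gives (1,0)='.' but target has '#' -> reject
  (0,0)=. (0,1)=. (1,0)=# (3,0)=. -> step gives (1,2)='.' but target has '#' -> reject
  (0,0)=. (0,1)=. (1,0)=# (3,0)=# -> step gives (1,2)='.' but target has '#' -> reject
  (0,0)=. (0,1)=# (1,0)=. (3,0)=. -> step reproduces the target at every cell -> ACCEPT
  (0,0)=. (0,1)=# (1,0)=. (3,0)=# -> step gives (2,0)='#' but target has '.' -> reject
  (0,0)=. (0,1)=# (1,0)=# (3,0)=. -> step gives (1,1)='#' but target has '.' -> reject
  (0,0)=. (0,1)=# (1,0)=# (3,0)=# -> step gives (0,0)='#' but target has '.' -> reject
  (0,0)=# (0,1)=. (1,0)=. (3,0)=. -> step gives (1,2)='.' but target has '#' -> reject
  (0,0)=# (0,1)=. (1,0)=. (3,0)=# -> step gives (1,2)='.' but target has '#' -> reject
  (0,0)=# (0,1)=. (1,0)=# (3,0)=. -> step gives (1,1)='#' but target has '.' -> reject
  (0,0)=# (0,1)=. (1,0)=# (3,0)=# -> step gives (0,0)='#' but target has '.' -> reject
  (0,0)=# (0,1)=# (1,0)=. (3,0)=. -> step gives (1,0)='.' but target has '#' -> reject
  (0,0)=# (0,1)=# (1,0)=. (3,0)=# -> step gives (0,0)='#' but target has '.' -> reject
  (0,0)=# (0,1)=# (1,0)=# (3,0)=. -> step gives (0,0)='#' but target has '.' -> reject
  (0,0)=# (0,1)=# (1,0)=# (3,0)=# -> step gives (0,0)='#' but target has '.' -> reject
Unique solution: (0,0)=dead, (0,1)=live, (1,0)=dead, (3,0)=dead.
Check: live-neighbor counts of every cell in the completed generation 0:
1010
3231
2020
3231
Applying B3/S23 to generation 0 with these counts gives:
....
#.#.
....
#.#.
which matches the target exactly.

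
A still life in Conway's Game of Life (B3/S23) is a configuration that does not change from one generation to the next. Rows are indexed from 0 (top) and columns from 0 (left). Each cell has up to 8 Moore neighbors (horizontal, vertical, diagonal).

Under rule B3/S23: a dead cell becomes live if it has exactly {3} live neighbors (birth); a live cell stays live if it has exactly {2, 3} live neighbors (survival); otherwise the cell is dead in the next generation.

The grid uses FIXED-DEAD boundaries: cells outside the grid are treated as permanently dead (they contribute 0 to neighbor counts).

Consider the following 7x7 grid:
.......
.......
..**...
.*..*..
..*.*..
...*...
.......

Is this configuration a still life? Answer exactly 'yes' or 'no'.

Compute generation 1 and compare to generation 0 (given above):
Generation 1:
.......
.......
..**...
.*..*..
..*.*..
...*...
.......
The grids are IDENTICAL -> still life.

Answer: yes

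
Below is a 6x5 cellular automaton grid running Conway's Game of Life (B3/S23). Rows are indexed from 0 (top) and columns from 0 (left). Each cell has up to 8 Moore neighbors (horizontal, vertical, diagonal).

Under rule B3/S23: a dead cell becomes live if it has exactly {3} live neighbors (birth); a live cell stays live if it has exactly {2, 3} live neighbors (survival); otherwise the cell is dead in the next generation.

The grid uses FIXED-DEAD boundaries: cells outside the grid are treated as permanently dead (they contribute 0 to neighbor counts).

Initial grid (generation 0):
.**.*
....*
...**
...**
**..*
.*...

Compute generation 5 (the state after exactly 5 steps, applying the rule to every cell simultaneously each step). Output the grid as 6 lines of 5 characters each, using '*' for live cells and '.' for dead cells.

Answer: ...*.
..**.
...*.
..*..
..**.
..*..

Derivation:
Simulating step by step:
Generation 0 (given above): 12 live cells
Generation 1: 11 live cells
...*.
..*.*
.....
..*..
*****
**...
Generation 2: 8 live cells
...*.
...*.
...*.
..*..
*..*.
*..*.
Generation 3: 10 live cells
.....
..***
..**.
..**.
.***.
.....
Generation 4: 8 live cells
...*.
..*.*
.*...
....*
.*.*.
..*..
Generation 5: 8 live cells
(generation 5 grid is the final answer)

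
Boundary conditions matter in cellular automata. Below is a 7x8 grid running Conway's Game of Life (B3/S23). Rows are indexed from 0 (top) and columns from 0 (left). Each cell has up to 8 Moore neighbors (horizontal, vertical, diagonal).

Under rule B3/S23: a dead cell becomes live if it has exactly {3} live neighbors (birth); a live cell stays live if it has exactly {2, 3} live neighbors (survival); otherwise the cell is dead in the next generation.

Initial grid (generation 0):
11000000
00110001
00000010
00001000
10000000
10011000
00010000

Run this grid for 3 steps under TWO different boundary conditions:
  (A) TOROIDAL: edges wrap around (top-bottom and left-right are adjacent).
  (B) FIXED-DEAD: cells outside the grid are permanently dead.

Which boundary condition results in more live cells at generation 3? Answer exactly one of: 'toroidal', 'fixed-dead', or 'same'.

Answer: same

Derivation:
Under TOROIDAL boundary, generation 3:
00000000
11110000
11101000
01001000
00110100
00001000
00000000
Population = 14

Under FIXED-DEAD boundary, generation 3:
01100000
01010000
00101000
00101000
00100100
00100100
00011000
Population = 14

Comparison: toroidal=14, fixed-dead=14 -> same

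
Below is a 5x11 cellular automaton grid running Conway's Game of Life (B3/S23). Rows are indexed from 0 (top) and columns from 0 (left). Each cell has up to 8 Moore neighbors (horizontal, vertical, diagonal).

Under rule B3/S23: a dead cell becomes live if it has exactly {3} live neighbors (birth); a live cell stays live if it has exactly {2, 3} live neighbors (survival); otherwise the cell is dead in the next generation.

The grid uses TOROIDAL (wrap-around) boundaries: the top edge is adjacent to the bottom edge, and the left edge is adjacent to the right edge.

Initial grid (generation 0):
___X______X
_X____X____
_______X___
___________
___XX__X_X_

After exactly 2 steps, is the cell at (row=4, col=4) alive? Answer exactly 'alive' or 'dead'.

Simulating step by step:
Generation 0 (given above): 9 live cells
Generation 1: 6 live cells
__XXX______
___________
___________
________X__
___XX______
Generation 2: 5 live cells
__X_X______
___X_______
___________
___________
__X_X______

Cell (4,4) at generation 2: 1 -> alive

Answer: alive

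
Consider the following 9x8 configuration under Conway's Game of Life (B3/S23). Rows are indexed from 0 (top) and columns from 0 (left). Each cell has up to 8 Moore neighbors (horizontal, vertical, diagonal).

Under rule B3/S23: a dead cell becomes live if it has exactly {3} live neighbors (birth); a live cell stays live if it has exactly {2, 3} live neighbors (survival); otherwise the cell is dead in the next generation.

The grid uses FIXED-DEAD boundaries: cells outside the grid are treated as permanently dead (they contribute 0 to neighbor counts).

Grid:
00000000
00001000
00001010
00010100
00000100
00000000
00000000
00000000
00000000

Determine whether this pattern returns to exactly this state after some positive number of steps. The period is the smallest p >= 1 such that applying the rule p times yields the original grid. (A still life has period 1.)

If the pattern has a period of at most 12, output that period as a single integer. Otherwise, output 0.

Answer: 2

Derivation:
Simulating and comparing each generation to the original:
Gen 0 (original, given above): 6 live cells
Gen 1: 6 live cells, differs from original
Gen 2: 6 live cells, MATCHES original -> period = 2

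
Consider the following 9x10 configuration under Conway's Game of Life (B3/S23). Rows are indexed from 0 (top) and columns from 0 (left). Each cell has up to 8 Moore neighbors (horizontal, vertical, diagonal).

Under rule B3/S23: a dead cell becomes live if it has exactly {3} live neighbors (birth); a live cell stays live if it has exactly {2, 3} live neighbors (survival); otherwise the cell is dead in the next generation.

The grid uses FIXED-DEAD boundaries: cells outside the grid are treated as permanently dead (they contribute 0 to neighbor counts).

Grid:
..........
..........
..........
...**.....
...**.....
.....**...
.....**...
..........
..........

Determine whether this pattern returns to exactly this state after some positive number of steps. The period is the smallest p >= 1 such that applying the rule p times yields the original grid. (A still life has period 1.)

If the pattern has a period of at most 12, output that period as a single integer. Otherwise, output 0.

Simulating and comparing each generation to the original:
Gen 0 (original, given above): 8 live cells
Gen 1: 6 live cells, differs from original
Gen 2: 8 live cells, MATCHES original -> period = 2

Answer: 2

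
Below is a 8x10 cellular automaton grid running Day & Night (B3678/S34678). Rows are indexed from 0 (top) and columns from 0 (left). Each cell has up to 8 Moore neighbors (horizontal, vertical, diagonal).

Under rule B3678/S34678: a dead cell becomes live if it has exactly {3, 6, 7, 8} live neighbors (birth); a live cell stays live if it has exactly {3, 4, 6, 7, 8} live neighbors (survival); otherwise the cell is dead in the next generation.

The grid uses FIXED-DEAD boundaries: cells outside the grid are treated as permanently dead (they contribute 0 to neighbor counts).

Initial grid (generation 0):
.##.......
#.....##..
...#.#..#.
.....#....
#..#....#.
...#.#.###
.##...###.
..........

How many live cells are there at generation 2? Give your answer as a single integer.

Simulating step by step:
Generation 0 (given above): 22 live cells
Generation 1: 16 live cells
..........
.##.......
....#..#..
..........
......####
.#..#....#
......####
.......#..
Generation 2: 10 live cells
..........
..........
..........
......#...
........#.
.....#.###
.......##.
......##..
Population at generation 2: 10

Answer: 10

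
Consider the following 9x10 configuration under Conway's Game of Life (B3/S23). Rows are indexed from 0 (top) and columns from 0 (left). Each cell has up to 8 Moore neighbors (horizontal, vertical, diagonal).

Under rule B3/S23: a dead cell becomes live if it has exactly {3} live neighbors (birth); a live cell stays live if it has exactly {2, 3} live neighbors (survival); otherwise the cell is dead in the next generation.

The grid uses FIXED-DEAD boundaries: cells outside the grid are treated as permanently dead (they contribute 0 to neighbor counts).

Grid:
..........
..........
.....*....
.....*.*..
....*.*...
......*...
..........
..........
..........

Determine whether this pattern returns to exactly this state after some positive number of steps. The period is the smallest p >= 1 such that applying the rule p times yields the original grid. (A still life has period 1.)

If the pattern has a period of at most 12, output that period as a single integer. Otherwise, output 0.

Answer: 2

Derivation:
Simulating and comparing each generation to the original:
Gen 0 (original, given above): 6 live cells
Gen 1: 6 live cells, differs from original
Gen 2: 6 live cells, MATCHES original -> period = 2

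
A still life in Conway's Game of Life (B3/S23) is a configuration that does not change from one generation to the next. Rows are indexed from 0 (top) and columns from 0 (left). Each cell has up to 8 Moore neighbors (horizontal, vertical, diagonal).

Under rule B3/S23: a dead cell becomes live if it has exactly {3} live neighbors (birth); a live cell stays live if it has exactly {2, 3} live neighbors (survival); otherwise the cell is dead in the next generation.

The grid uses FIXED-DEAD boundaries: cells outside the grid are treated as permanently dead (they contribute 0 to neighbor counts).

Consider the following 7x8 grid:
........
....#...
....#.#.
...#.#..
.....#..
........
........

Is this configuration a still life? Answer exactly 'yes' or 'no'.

Compute generation 1 and compare to generation 0 (given above):
Generation 1:
........
.....#..
...##...
.....##.
....#...
........
........
Cell (1,4) differs: gen0=1 vs gen1=0 -> NOT a still life.

Answer: no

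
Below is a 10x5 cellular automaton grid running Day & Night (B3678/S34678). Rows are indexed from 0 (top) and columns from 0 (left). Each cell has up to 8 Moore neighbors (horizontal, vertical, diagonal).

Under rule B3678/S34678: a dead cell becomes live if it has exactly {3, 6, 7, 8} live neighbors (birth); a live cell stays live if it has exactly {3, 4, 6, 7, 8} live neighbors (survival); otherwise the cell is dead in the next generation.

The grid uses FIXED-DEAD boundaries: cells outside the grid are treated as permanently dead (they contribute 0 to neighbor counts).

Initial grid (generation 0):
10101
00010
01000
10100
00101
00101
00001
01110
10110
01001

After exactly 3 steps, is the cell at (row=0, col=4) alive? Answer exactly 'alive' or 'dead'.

Answer: dead

Derivation:
Simulating step by step:
Generation 0 (given above): 20 live cells
Generation 1: 14 live cells
00010
01100
00100
00010
00000
00000
01000
01111
00011
00110
Generation 2: 16 live cells
00100
00110
01110
00000
00000
00000
00010
00111
01111
00011
Generation 3: 14 live cells
00010
00010
00110
00100
00000
00000
00111
01011
00010
00011

Cell (0,4) at generation 3: 0 -> dead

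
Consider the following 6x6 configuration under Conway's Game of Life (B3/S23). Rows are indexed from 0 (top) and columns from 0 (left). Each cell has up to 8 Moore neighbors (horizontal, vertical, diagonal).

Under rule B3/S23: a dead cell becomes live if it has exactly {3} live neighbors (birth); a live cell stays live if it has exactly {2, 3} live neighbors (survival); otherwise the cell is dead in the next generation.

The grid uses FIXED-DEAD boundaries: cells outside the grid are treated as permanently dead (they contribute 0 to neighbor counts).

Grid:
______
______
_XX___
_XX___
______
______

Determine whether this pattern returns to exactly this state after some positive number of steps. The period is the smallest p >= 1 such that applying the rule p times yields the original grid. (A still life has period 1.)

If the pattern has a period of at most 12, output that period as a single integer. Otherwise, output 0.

Simulating and comparing each generation to the original:
Gen 0 (original, given above): 4 live cells
Gen 1: 4 live cells, MATCHES original -> period = 1

Answer: 1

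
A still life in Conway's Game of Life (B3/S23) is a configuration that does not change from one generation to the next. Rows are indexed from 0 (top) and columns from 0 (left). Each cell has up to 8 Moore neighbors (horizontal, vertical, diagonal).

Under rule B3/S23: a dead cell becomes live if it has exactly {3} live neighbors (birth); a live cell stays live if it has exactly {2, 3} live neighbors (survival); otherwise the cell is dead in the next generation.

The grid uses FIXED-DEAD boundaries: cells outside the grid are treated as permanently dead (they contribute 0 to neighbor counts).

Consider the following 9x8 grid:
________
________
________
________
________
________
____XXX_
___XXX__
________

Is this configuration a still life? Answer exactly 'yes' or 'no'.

Answer: no

Derivation:
Compute generation 1 and compare to generation 0 (given above):
Generation 1:
________
________
________
________
________
_____X__
___X__X_
___X__X_
____X___
Cell (5,5) differs: gen0=0 vs gen1=1 -> NOT a still life.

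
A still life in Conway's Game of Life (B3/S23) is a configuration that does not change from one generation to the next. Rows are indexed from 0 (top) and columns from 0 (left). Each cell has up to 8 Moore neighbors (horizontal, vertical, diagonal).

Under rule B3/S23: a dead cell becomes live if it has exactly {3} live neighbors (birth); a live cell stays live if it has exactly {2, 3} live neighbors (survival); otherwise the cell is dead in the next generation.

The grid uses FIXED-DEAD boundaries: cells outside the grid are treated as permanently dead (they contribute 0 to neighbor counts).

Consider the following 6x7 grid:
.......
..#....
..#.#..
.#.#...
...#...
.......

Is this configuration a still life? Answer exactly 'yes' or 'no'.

Compute generation 1 and compare to generation 0 (given above):
Generation 1:
.......
...#...
.##....
...##..
..#....
.......
Cell (1,2) differs: gen0=1 vs gen1=0 -> NOT a still life.

Answer: no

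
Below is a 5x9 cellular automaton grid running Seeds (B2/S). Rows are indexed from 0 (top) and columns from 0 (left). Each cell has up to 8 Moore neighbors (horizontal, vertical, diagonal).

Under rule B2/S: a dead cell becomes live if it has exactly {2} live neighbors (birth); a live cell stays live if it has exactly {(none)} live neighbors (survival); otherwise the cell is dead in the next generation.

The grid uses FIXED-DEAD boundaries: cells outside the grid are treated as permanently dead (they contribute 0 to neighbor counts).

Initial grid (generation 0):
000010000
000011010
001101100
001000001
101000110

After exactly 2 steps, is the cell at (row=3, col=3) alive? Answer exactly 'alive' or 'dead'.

Answer: alive

Derivation:
Simulating step by step:
Generation 0 (given above): 14 live cells
Generation 1: 8 live cells
000100100
001000000
010000001
000010000
000100001
Generation 2: 11 live cells
001000000
010100010
001100000
001100011
000010000

Cell (3,3) at generation 2: 1 -> alive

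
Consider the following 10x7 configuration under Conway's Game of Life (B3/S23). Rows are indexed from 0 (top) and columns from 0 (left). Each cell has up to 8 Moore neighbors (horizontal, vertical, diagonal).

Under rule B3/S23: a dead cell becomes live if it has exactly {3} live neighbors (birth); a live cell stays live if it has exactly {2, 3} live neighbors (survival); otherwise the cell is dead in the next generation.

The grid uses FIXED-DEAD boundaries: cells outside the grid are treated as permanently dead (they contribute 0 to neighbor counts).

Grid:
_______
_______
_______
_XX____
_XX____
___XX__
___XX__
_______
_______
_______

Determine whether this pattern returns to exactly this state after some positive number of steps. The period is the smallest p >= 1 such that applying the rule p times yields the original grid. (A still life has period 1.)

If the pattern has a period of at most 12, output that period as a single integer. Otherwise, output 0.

Simulating and comparing each generation to the original:
Gen 0 (original, given above): 8 live cells
Gen 1: 6 live cells, differs from original
Gen 2: 8 live cells, MATCHES original -> period = 2

Answer: 2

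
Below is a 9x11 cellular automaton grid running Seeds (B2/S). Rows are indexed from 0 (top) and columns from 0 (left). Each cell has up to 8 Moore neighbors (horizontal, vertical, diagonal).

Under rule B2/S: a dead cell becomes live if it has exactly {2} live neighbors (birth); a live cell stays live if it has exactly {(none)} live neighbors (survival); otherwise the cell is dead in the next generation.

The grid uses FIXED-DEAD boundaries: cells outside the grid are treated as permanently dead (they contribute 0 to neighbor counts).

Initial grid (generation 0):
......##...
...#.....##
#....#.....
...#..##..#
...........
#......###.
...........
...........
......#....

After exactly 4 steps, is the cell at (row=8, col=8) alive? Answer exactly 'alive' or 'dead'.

Answer: alive

Derivation:
Simulating step by step:
Generation 0 (given above): 16 live cells
Generation 1: 16 live cells
........###
....##.##..
..##...##..
....##.....
..........#
...........
.......#.#.
...........
...........
Generation 2: 18 live cells
....###....
..#.......#
.........#.
..#...####.
....##.....
........###
........#..
........#..
...........
Generation 3: 19 live cells
...#.......
...##.#..#.
.###..#....
...##.....#
...#.......
....##.#...
..........#
.......#.#.
...........
Generation 4: 20 live cells
..#..#.....
.#.....#...
.......#.##
.#...#.....
..#...#....
...#..#....
....##.#.#.
........#.#
........#..

Cell (8,8) at generation 4: 1 -> alive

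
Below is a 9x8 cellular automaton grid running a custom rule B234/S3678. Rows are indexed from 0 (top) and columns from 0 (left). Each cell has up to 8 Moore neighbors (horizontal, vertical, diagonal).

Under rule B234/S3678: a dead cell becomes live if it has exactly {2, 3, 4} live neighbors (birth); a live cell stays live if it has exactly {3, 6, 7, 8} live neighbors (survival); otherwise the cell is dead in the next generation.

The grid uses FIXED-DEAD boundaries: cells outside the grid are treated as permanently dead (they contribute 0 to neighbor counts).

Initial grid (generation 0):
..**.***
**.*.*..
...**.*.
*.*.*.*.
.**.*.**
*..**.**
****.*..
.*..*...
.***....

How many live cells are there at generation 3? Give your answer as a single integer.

Simulating step by step:
Generation 0 (given above): 36 live cells
Generation 1: 30 live cells
***.*.*.
.......*
***....*
.**.*.**
*.*.*...
*......*
*....***
*...**..
*.*.*...
Generation 2: 36 live cells
...*.*.*
*.**.**.
..**.***
**...*..
...*.***
.*.****.
.*..**..
.*.**.**
.*.*.*..
Generation 3: 33 live cells
.**.*.*.
.*....**
*..*....
..**...*
***.....
*.****.*
*...**.*
*..*..*.
*.*.*.**
Population at generation 3: 33

Answer: 33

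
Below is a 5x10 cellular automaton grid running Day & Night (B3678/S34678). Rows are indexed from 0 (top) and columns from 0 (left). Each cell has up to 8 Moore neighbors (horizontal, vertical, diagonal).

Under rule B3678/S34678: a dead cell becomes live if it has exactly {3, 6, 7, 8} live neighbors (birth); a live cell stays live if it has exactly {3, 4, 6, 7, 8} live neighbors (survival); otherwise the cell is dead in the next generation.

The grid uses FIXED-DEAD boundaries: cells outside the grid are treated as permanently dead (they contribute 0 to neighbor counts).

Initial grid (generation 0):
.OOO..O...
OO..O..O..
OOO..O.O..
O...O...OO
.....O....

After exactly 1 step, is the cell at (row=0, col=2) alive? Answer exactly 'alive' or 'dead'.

Answer: alive

Derivation:
Simulating step by step:
Generation 0 (given above): 18 live cells
Generation 1: 13 live cells
OOO.......
OOO..O....
O..OO.O...
.....OO...
..........

Cell (0,2) at generation 1: 1 -> alive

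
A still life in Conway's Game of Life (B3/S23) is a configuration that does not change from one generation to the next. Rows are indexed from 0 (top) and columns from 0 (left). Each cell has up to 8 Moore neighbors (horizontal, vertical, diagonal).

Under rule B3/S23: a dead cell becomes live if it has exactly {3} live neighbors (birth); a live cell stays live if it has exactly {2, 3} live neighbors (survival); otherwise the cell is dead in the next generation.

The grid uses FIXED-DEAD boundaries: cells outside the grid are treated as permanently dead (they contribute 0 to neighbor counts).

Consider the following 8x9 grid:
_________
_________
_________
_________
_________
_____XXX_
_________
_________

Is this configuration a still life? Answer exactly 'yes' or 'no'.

Compute generation 1 and compare to generation 0 (given above):
Generation 1:
_________
_________
_________
_________
______X__
______X__
______X__
_________
Cell (4,6) differs: gen0=0 vs gen1=1 -> NOT a still life.

Answer: no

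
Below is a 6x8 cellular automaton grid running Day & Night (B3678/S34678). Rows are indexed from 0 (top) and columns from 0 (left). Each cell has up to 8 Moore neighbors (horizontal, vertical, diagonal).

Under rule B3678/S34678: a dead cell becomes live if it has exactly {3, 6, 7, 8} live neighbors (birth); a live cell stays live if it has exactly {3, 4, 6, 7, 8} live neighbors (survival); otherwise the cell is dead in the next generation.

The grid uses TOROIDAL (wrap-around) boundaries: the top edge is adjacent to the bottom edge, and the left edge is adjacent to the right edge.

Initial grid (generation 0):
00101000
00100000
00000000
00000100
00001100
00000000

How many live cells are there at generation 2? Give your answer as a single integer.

Answer: 5

Derivation:
Simulating step by step:
Generation 0 (given above): 6 live cells
Generation 1: 6 live cells
00010000
00010000
00000000
00001000
00000000
00011100
Generation 2: 5 live cells
00110000
00000000
00000000
00000000
00010100
00001000
Population at generation 2: 5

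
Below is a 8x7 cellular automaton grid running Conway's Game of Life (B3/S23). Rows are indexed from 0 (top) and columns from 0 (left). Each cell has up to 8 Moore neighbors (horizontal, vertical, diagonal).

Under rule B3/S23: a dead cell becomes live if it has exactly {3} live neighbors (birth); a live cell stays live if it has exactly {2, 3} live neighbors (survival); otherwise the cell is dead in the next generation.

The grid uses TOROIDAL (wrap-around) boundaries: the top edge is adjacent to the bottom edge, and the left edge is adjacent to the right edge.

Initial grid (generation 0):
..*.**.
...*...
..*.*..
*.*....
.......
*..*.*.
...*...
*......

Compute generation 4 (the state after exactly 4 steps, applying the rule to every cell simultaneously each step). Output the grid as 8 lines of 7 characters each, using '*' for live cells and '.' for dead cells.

Simulating step by step:
Generation 0 (given above): 13 live cells
Generation 1: 15 live cells
...**..
..*..*.
.**....
.*.*...
.*....*
....*..
....*.*
...**..
Generation 2: 12 live cells
..*..*.
.**.*..
.*.*...
.*.....
*.*....
*......
....*..
.......
Generation 3: 12 live cells
.***...
.*..*..
**.*...
**.....
*......
.*.....
.......
.......
Generation 4: 8 live cells
(generation 4 grid is the final answer)

Answer: .***...
....*..
.......
..*...*
*......
.......
.......
..*....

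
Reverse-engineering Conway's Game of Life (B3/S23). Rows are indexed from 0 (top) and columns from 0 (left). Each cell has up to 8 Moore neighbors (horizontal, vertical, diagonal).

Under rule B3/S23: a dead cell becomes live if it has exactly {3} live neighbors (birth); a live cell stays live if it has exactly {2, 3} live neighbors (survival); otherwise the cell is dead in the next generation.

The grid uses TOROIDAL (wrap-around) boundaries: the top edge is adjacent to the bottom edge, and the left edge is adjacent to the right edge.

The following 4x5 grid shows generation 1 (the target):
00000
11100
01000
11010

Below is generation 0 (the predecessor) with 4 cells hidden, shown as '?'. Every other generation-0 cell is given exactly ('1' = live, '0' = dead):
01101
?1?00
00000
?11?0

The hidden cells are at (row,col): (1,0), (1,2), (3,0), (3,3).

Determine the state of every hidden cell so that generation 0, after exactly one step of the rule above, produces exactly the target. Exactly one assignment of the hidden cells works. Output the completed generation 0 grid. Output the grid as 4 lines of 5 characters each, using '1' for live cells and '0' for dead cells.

Answer: 01101
01000
00000
01110

Derivation:
Hidden generation-0 cells (in order): (1,0), (1,2), (3,0), (3,3).
A hidden cell only influences target cells in its own 3x3 neighborhood. Try each of the 2^4 = 16 assignments, step the completed generation 0 forward once under B3/S23, and compare with the target:
  (1,0)=0 (1,2)=0 (3,0)=0 (3,3)=0 -> step gives (0,3)='1' but target has '0' -> reject
  (1,0)=0 (1,2)=0 (3,0)=0 (3,3)=1 -> step reproduces the target at every cell -> ACCEPT
  (1,0)=0 (1,2)=0 (3,0)=1 (3,3)=0 -> step gives (0,3)='1' but target has '0' -> reject
  (1,0)=0 (1,2)=0 (3,0)=1 (3,3)=1 -> step gives (0,4)='1' but target has '0' -> reject
  (1,0)=0 (1,2)=1 (3,0)=0 (3,3)=0 -> step gives (1,3)='1' but target has '0' -> reject
  (1,0)=0 (1,2)=1 (3,0)=0 (3,3)=1 -> step gives (1,3)='1' but target has '0' -> reject
  (1,0)=0 (1,2)=1 (3,0)=1 (3,3)=0 -> step gives (1,3)='1' but target has '0' -> reject
  (1,0)=0 (1,2)=1 (3,0)=1 (3,3)=1 -> step gives (0,4)='1' but target has '0' -> reject
  (1,0)=1 (1,2)=0 (3,0)=0 (3,3)=0 -> step gives (0,3)='1' but target has '0' -> reject
  (1,0)=1 (1,2)=0 (3,0)=0 (3,3)=1 -> step gives (0,4)='1' but target has '0' -> reject
  (1,0)=1 (1,2)=0 (3,0)=1 (3,3)=0 -> step gives (0,3)='1' but target has '0' -> reject
  (1,0)=1 (1,2)=0 (3,0)=1 (3,3)=1 -> step gives (0,4)='1' but target has '0' -> reject
  (1,0)=1 (1,2)=1 (3,0)=0 (3,3)=0 -> step gives (1,1)='0' but target has '1' -> reject
  (1,0)=1 (1,2)=1 (3,0)=0 (3,3)=1 -> step gives (0,4)='1' but target has '0' -> reject
  (1,0)=1 (1,2)=1 (3,0)=1 (3,3)=0 -> step gives (0,4)='1' but target has '0' -> reject
  (1,0)=1 (1,2)=1 (3,0)=1 (3,3)=1 -> step gives (0,4)='1' but target has '0' -> reject
Unique solution: (1,0)=dead, (1,2)=dead, (3,0)=dead, (3,3)=live.
Check: live-neighbor counts of every cell in the completed generation 0:
44541
32321
23421
33432
Applying B3/S23 to generation 0 with these counts gives:
00000
11100
01000
11010
which matches the target exactly.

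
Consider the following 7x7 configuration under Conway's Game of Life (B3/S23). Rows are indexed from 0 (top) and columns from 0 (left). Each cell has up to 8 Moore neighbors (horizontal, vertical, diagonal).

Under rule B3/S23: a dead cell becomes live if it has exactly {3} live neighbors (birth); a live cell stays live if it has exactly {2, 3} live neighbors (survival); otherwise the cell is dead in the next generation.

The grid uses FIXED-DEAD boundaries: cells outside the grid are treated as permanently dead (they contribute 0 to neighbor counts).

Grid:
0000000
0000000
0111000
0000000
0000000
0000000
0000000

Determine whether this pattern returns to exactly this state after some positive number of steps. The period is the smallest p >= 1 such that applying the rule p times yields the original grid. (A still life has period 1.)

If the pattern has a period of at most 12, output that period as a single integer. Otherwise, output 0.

Simulating and comparing each generation to the original:
Gen 0 (original, given above): 3 live cells
Gen 1: 3 live cells, differs from original
Gen 2: 3 live cells, MATCHES original -> period = 2

Answer: 2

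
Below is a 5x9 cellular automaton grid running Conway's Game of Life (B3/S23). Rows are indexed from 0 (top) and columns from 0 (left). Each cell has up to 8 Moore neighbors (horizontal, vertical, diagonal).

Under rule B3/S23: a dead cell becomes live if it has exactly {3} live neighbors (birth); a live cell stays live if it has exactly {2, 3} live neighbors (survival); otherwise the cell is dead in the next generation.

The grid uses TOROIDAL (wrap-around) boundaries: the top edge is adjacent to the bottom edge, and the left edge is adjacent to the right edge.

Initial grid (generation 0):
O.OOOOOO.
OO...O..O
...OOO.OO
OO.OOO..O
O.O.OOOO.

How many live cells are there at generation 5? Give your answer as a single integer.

Answer: 0

Derivation:
Simulating step by step:
Generation 0 (given above): 28 live cells
Generation 1: 5 live cells
..O......
.O.......
...O...O.
.O.......
.........
Generation 2: 2 live cells
.........
..O......
..O......
.........
.........
Generation 3: 0 live cells
.........
.........
.........
.........
.........
Generation 4: 0 live cells
.........
.........
.........
.........
.........
Generation 5: 0 live cells
.........
.........
.........
.........
.........
Population at generation 5: 0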